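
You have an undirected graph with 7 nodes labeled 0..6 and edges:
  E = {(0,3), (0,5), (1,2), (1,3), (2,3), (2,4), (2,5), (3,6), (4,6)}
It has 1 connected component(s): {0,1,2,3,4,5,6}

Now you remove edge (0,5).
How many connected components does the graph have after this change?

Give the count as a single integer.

Initial component count: 1
Remove (0,5): not a bridge. Count unchanged: 1.
  After removal, components: {0,1,2,3,4,5,6}
New component count: 1

Answer: 1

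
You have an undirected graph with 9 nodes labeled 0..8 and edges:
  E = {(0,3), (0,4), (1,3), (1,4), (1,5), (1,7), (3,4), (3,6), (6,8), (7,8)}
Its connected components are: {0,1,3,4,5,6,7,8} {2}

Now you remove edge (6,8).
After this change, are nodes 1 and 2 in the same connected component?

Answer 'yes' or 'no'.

Answer: no

Derivation:
Initial components: {0,1,3,4,5,6,7,8} {2}
Removing edge (6,8): not a bridge — component count unchanged at 2.
New components: {0,1,3,4,5,6,7,8} {2}
Are 1 and 2 in the same component? no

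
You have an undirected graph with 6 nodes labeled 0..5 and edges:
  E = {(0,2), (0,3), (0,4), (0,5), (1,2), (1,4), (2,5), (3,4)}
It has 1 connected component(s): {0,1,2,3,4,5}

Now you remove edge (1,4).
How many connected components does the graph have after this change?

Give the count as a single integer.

Initial component count: 1
Remove (1,4): not a bridge. Count unchanged: 1.
  After removal, components: {0,1,2,3,4,5}
New component count: 1

Answer: 1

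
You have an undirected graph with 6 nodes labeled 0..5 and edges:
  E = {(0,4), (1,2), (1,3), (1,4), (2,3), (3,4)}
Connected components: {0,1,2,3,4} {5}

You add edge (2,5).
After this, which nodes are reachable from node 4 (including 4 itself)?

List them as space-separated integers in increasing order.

Before: nodes reachable from 4: {0,1,2,3,4}
Adding (2,5): merges 4's component with another. Reachability grows.
After: nodes reachable from 4: {0,1,2,3,4,5}

Answer: 0 1 2 3 4 5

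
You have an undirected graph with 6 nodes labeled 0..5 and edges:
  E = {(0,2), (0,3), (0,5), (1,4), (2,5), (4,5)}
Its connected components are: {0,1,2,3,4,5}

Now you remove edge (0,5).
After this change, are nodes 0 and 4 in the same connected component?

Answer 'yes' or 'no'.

Answer: yes

Derivation:
Initial components: {0,1,2,3,4,5}
Removing edge (0,5): not a bridge — component count unchanged at 1.
New components: {0,1,2,3,4,5}
Are 0 and 4 in the same component? yes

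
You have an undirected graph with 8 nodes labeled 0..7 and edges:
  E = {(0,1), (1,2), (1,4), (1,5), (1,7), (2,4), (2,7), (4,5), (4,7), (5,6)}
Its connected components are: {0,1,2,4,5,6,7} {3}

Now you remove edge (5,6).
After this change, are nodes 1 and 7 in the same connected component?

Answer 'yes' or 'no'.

Answer: yes

Derivation:
Initial components: {0,1,2,4,5,6,7} {3}
Removing edge (5,6): it was a bridge — component count 2 -> 3.
New components: {0,1,2,4,5,7} {3} {6}
Are 1 and 7 in the same component? yes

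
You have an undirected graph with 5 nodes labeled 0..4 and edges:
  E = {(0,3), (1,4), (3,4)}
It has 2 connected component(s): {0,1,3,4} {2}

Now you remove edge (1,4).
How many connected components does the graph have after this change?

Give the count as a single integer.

Initial component count: 2
Remove (1,4): it was a bridge. Count increases: 2 -> 3.
  After removal, components: {0,3,4} {1} {2}
New component count: 3

Answer: 3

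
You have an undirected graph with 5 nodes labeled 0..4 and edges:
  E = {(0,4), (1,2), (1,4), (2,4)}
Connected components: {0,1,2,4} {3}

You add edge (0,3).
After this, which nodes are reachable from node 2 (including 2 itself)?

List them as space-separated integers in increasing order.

Answer: 0 1 2 3 4

Derivation:
Before: nodes reachable from 2: {0,1,2,4}
Adding (0,3): merges 2's component with another. Reachability grows.
After: nodes reachable from 2: {0,1,2,3,4}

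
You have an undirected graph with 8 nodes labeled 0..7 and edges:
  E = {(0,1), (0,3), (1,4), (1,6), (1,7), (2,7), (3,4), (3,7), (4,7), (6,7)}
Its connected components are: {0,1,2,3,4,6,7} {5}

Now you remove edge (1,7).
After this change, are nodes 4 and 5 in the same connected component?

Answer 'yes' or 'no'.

Initial components: {0,1,2,3,4,6,7} {5}
Removing edge (1,7): not a bridge — component count unchanged at 2.
New components: {0,1,2,3,4,6,7} {5}
Are 4 and 5 in the same component? no

Answer: no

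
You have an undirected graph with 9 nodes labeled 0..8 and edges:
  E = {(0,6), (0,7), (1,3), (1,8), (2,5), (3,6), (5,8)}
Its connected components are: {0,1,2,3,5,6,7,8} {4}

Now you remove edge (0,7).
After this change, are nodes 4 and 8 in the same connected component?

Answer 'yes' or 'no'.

Initial components: {0,1,2,3,5,6,7,8} {4}
Removing edge (0,7): it was a bridge — component count 2 -> 3.
New components: {0,1,2,3,5,6,8} {4} {7}
Are 4 and 8 in the same component? no

Answer: no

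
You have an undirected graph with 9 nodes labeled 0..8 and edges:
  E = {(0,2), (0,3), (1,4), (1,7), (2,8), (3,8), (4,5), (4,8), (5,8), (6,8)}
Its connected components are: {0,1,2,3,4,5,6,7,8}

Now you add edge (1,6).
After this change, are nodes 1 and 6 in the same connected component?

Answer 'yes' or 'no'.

Answer: yes

Derivation:
Initial components: {0,1,2,3,4,5,6,7,8}
Adding edge (1,6): both already in same component {0,1,2,3,4,5,6,7,8}. No change.
New components: {0,1,2,3,4,5,6,7,8}
Are 1 and 6 in the same component? yes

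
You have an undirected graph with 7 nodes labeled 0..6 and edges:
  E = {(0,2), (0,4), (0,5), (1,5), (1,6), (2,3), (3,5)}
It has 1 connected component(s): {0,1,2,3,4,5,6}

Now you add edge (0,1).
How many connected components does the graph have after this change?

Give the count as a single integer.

Answer: 1

Derivation:
Initial component count: 1
Add (0,1): endpoints already in same component. Count unchanged: 1.
New component count: 1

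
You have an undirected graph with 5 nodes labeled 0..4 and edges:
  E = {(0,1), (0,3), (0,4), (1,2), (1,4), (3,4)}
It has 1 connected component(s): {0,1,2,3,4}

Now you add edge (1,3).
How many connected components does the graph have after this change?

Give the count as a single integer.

Initial component count: 1
Add (1,3): endpoints already in same component. Count unchanged: 1.
New component count: 1

Answer: 1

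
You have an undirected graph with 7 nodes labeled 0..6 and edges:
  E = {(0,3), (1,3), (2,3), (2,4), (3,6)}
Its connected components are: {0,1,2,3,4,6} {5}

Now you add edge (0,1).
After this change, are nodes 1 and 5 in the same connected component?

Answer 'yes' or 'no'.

Initial components: {0,1,2,3,4,6} {5}
Adding edge (0,1): both already in same component {0,1,2,3,4,6}. No change.
New components: {0,1,2,3,4,6} {5}
Are 1 and 5 in the same component? no

Answer: no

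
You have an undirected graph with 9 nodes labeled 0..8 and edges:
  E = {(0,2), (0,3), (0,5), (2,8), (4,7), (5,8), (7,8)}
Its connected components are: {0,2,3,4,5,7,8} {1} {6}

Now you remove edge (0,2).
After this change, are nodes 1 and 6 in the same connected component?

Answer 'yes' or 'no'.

Answer: no

Derivation:
Initial components: {0,2,3,4,5,7,8} {1} {6}
Removing edge (0,2): not a bridge — component count unchanged at 3.
New components: {0,2,3,4,5,7,8} {1} {6}
Are 1 and 6 in the same component? no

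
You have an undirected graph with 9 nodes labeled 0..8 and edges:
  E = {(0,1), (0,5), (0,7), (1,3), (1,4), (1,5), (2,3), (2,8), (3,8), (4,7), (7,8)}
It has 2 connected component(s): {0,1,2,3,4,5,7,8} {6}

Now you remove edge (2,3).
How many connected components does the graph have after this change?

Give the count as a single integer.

Initial component count: 2
Remove (2,3): not a bridge. Count unchanged: 2.
  After removal, components: {0,1,2,3,4,5,7,8} {6}
New component count: 2

Answer: 2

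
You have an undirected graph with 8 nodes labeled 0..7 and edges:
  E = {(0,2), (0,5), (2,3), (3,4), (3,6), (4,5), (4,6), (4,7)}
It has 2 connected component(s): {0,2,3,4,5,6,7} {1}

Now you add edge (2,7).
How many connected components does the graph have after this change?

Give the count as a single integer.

Answer: 2

Derivation:
Initial component count: 2
Add (2,7): endpoints already in same component. Count unchanged: 2.
New component count: 2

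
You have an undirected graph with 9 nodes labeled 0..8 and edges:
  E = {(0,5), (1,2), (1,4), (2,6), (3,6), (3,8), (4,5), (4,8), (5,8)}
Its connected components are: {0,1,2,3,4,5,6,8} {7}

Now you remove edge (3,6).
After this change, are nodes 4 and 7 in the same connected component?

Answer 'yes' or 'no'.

Initial components: {0,1,2,3,4,5,6,8} {7}
Removing edge (3,6): not a bridge — component count unchanged at 2.
New components: {0,1,2,3,4,5,6,8} {7}
Are 4 and 7 in the same component? no

Answer: no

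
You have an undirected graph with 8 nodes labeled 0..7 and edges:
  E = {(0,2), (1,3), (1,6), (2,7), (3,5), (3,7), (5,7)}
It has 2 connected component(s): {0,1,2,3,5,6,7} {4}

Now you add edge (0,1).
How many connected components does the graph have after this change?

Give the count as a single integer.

Answer: 2

Derivation:
Initial component count: 2
Add (0,1): endpoints already in same component. Count unchanged: 2.
New component count: 2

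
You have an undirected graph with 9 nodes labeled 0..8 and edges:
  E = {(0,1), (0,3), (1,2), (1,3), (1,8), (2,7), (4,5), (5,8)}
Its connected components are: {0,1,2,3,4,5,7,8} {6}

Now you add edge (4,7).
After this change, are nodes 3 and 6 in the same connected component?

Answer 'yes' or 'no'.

Answer: no

Derivation:
Initial components: {0,1,2,3,4,5,7,8} {6}
Adding edge (4,7): both already in same component {0,1,2,3,4,5,7,8}. No change.
New components: {0,1,2,3,4,5,7,8} {6}
Are 3 and 6 in the same component? no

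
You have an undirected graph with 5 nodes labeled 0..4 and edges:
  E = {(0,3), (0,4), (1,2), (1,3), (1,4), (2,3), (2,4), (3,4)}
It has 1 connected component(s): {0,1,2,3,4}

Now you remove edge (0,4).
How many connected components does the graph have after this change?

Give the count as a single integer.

Answer: 1

Derivation:
Initial component count: 1
Remove (0,4): not a bridge. Count unchanged: 1.
  After removal, components: {0,1,2,3,4}
New component count: 1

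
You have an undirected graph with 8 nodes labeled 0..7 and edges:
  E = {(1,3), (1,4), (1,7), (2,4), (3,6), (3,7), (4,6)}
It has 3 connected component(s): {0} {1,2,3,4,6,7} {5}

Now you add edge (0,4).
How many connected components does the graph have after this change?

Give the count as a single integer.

Initial component count: 3
Add (0,4): merges two components. Count decreases: 3 -> 2.
New component count: 2

Answer: 2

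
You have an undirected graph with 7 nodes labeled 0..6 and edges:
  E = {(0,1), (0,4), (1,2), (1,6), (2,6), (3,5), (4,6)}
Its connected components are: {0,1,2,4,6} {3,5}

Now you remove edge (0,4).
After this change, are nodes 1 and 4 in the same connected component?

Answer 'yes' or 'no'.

Answer: yes

Derivation:
Initial components: {0,1,2,4,6} {3,5}
Removing edge (0,4): not a bridge — component count unchanged at 2.
New components: {0,1,2,4,6} {3,5}
Are 1 and 4 in the same component? yes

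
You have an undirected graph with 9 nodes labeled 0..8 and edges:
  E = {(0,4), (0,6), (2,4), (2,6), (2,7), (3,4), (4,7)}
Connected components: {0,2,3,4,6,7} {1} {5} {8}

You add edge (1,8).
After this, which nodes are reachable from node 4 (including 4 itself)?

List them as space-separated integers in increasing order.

Before: nodes reachable from 4: {0,2,3,4,6,7}
Adding (1,8): merges two components, but neither contains 4. Reachability from 4 unchanged.
After: nodes reachable from 4: {0,2,3,4,6,7}

Answer: 0 2 3 4 6 7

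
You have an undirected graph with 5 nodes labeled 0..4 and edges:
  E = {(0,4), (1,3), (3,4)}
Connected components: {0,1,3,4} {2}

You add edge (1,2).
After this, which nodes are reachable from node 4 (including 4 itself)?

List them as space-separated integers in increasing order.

Answer: 0 1 2 3 4

Derivation:
Before: nodes reachable from 4: {0,1,3,4}
Adding (1,2): merges 4's component with another. Reachability grows.
After: nodes reachable from 4: {0,1,2,3,4}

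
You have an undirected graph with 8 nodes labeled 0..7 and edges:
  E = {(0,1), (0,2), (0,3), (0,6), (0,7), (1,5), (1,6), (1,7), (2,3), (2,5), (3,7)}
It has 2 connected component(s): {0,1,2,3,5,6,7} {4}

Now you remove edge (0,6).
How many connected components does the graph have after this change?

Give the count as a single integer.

Answer: 2

Derivation:
Initial component count: 2
Remove (0,6): not a bridge. Count unchanged: 2.
  After removal, components: {0,1,2,3,5,6,7} {4}
New component count: 2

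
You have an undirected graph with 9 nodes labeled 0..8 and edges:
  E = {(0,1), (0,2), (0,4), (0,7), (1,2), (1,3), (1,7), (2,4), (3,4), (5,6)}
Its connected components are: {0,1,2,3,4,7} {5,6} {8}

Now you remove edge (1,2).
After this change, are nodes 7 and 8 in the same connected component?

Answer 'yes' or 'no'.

Initial components: {0,1,2,3,4,7} {5,6} {8}
Removing edge (1,2): not a bridge — component count unchanged at 3.
New components: {0,1,2,3,4,7} {5,6} {8}
Are 7 and 8 in the same component? no

Answer: no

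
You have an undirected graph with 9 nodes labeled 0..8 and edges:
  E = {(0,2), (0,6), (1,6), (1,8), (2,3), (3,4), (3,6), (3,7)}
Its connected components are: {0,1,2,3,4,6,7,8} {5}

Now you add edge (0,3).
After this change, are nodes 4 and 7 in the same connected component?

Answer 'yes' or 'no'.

Initial components: {0,1,2,3,4,6,7,8} {5}
Adding edge (0,3): both already in same component {0,1,2,3,4,6,7,8}. No change.
New components: {0,1,2,3,4,6,7,8} {5}
Are 4 and 7 in the same component? yes

Answer: yes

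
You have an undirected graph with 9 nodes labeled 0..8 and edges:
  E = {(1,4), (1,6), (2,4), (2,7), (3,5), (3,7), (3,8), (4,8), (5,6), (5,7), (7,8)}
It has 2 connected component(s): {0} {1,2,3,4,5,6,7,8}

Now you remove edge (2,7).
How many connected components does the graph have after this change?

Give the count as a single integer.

Answer: 2

Derivation:
Initial component count: 2
Remove (2,7): not a bridge. Count unchanged: 2.
  After removal, components: {0} {1,2,3,4,5,6,7,8}
New component count: 2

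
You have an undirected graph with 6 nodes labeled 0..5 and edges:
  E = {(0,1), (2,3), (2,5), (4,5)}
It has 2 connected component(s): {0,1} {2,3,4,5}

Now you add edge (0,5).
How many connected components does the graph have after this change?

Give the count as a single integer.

Initial component count: 2
Add (0,5): merges two components. Count decreases: 2 -> 1.
New component count: 1

Answer: 1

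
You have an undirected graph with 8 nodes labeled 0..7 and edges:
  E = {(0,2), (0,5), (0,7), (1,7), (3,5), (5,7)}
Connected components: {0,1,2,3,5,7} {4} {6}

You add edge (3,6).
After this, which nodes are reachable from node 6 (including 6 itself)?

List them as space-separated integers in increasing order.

Answer: 0 1 2 3 5 6 7

Derivation:
Before: nodes reachable from 6: {6}
Adding (3,6): merges 6's component with another. Reachability grows.
After: nodes reachable from 6: {0,1,2,3,5,6,7}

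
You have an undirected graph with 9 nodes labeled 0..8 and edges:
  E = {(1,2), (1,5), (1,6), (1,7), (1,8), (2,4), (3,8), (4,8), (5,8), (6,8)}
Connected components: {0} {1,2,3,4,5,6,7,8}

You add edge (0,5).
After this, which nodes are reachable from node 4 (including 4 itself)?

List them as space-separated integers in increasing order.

Before: nodes reachable from 4: {1,2,3,4,5,6,7,8}
Adding (0,5): merges 4's component with another. Reachability grows.
After: nodes reachable from 4: {0,1,2,3,4,5,6,7,8}

Answer: 0 1 2 3 4 5 6 7 8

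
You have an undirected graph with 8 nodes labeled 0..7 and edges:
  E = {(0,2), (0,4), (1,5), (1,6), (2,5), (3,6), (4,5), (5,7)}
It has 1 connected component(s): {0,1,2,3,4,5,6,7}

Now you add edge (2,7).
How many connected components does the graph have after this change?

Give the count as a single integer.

Answer: 1

Derivation:
Initial component count: 1
Add (2,7): endpoints already in same component. Count unchanged: 1.
New component count: 1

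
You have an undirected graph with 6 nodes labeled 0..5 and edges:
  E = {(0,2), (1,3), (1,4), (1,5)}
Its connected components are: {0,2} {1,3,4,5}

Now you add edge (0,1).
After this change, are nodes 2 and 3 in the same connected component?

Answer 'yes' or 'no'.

Initial components: {0,2} {1,3,4,5}
Adding edge (0,1): merges {0,2} and {1,3,4,5}.
New components: {0,1,2,3,4,5}
Are 2 and 3 in the same component? yes

Answer: yes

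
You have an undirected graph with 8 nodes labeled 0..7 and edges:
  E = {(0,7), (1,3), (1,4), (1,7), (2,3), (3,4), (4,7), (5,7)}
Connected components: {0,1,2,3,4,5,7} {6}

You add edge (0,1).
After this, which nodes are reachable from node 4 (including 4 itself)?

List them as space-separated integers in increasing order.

Before: nodes reachable from 4: {0,1,2,3,4,5,7}
Adding (0,1): both endpoints already in same component. Reachability from 4 unchanged.
After: nodes reachable from 4: {0,1,2,3,4,5,7}

Answer: 0 1 2 3 4 5 7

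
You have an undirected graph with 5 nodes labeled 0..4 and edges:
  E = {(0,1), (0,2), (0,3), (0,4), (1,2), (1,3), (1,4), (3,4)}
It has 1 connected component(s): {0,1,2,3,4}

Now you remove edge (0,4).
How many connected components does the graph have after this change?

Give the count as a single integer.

Initial component count: 1
Remove (0,4): not a bridge. Count unchanged: 1.
  After removal, components: {0,1,2,3,4}
New component count: 1

Answer: 1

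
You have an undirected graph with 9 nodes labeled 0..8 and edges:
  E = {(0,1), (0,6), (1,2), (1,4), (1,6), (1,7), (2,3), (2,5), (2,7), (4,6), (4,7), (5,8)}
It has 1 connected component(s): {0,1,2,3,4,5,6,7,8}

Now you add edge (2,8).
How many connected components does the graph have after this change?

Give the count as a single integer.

Initial component count: 1
Add (2,8): endpoints already in same component. Count unchanged: 1.
New component count: 1

Answer: 1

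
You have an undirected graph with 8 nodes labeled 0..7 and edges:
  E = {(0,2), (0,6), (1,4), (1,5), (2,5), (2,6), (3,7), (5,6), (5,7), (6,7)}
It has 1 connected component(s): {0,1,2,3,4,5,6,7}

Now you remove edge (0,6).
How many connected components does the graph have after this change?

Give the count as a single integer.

Answer: 1

Derivation:
Initial component count: 1
Remove (0,6): not a bridge. Count unchanged: 1.
  After removal, components: {0,1,2,3,4,5,6,7}
New component count: 1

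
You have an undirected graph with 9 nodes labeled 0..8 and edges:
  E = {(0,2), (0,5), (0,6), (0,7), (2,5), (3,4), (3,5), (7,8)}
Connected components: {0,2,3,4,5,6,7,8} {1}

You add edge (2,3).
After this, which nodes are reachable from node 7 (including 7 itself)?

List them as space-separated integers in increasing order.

Before: nodes reachable from 7: {0,2,3,4,5,6,7,8}
Adding (2,3): both endpoints already in same component. Reachability from 7 unchanged.
After: nodes reachable from 7: {0,2,3,4,5,6,7,8}

Answer: 0 2 3 4 5 6 7 8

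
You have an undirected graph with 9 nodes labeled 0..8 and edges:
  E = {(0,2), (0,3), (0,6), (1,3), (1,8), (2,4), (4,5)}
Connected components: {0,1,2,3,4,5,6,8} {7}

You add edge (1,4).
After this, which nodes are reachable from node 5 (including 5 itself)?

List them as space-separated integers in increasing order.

Answer: 0 1 2 3 4 5 6 8

Derivation:
Before: nodes reachable from 5: {0,1,2,3,4,5,6,8}
Adding (1,4): both endpoints already in same component. Reachability from 5 unchanged.
After: nodes reachable from 5: {0,1,2,3,4,5,6,8}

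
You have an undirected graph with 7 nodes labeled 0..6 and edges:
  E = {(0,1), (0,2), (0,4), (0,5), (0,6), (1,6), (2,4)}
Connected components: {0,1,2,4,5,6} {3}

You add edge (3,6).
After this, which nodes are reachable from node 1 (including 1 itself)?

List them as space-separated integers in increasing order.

Answer: 0 1 2 3 4 5 6

Derivation:
Before: nodes reachable from 1: {0,1,2,4,5,6}
Adding (3,6): merges 1's component with another. Reachability grows.
After: nodes reachable from 1: {0,1,2,3,4,5,6}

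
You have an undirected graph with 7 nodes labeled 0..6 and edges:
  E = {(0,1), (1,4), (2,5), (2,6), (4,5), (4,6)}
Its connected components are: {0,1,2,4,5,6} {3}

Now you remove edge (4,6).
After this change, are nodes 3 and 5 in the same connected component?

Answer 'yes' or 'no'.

Initial components: {0,1,2,4,5,6} {3}
Removing edge (4,6): not a bridge — component count unchanged at 2.
New components: {0,1,2,4,5,6} {3}
Are 3 and 5 in the same component? no

Answer: no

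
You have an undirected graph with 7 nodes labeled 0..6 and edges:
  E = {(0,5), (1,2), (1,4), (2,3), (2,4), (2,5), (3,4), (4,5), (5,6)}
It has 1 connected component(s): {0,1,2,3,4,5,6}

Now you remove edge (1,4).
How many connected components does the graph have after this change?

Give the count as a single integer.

Answer: 1

Derivation:
Initial component count: 1
Remove (1,4): not a bridge. Count unchanged: 1.
  After removal, components: {0,1,2,3,4,5,6}
New component count: 1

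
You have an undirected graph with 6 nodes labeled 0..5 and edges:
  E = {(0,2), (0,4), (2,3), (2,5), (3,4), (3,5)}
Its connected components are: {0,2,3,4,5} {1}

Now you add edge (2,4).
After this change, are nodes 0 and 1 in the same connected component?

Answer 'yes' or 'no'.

Initial components: {0,2,3,4,5} {1}
Adding edge (2,4): both already in same component {0,2,3,4,5}. No change.
New components: {0,2,3,4,5} {1}
Are 0 and 1 in the same component? no

Answer: no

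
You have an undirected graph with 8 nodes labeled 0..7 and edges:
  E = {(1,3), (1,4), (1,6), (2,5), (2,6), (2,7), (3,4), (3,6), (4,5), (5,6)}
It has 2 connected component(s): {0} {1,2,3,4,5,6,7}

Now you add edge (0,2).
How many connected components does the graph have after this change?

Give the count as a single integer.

Initial component count: 2
Add (0,2): merges two components. Count decreases: 2 -> 1.
New component count: 1

Answer: 1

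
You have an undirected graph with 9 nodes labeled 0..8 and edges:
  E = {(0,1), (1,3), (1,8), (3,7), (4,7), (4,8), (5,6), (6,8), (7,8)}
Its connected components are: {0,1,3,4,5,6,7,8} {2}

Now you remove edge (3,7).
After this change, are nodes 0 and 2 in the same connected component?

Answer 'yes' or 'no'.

Initial components: {0,1,3,4,5,6,7,8} {2}
Removing edge (3,7): not a bridge — component count unchanged at 2.
New components: {0,1,3,4,5,6,7,8} {2}
Are 0 and 2 in the same component? no

Answer: no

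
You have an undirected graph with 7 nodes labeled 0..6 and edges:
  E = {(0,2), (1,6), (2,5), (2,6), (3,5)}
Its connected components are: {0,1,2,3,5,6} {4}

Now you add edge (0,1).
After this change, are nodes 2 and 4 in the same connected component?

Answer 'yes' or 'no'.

Answer: no

Derivation:
Initial components: {0,1,2,3,5,6} {4}
Adding edge (0,1): both already in same component {0,1,2,3,5,6}. No change.
New components: {0,1,2,3,5,6} {4}
Are 2 and 4 in the same component? no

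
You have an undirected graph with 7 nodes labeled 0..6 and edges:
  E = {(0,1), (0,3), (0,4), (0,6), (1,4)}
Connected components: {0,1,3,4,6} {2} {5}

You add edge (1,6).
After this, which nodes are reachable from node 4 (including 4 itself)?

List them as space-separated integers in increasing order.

Answer: 0 1 3 4 6

Derivation:
Before: nodes reachable from 4: {0,1,3,4,6}
Adding (1,6): both endpoints already in same component. Reachability from 4 unchanged.
After: nodes reachable from 4: {0,1,3,4,6}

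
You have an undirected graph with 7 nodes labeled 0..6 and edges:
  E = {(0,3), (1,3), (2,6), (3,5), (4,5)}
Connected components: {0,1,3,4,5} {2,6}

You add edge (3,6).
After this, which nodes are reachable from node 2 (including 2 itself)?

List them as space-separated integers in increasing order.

Answer: 0 1 2 3 4 5 6

Derivation:
Before: nodes reachable from 2: {2,6}
Adding (3,6): merges 2's component with another. Reachability grows.
After: nodes reachable from 2: {0,1,2,3,4,5,6}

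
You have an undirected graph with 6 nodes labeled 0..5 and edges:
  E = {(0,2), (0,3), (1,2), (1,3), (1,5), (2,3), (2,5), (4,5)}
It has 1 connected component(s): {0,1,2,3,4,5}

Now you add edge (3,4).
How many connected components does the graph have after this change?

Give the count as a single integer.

Initial component count: 1
Add (3,4): endpoints already in same component. Count unchanged: 1.
New component count: 1

Answer: 1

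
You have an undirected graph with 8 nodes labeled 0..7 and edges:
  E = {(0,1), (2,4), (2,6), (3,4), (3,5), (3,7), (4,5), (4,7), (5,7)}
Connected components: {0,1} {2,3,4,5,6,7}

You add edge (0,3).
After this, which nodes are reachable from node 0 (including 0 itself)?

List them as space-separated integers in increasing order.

Before: nodes reachable from 0: {0,1}
Adding (0,3): merges 0's component with another. Reachability grows.
After: nodes reachable from 0: {0,1,2,3,4,5,6,7}

Answer: 0 1 2 3 4 5 6 7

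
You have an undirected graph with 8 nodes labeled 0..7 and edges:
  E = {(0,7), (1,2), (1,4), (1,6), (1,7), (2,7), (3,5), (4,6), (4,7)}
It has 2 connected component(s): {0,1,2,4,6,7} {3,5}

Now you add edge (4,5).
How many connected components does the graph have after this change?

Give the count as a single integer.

Answer: 1

Derivation:
Initial component count: 2
Add (4,5): merges two components. Count decreases: 2 -> 1.
New component count: 1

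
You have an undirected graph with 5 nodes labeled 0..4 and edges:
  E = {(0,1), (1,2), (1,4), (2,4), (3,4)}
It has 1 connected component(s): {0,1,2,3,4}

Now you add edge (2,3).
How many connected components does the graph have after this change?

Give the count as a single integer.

Answer: 1

Derivation:
Initial component count: 1
Add (2,3): endpoints already in same component. Count unchanged: 1.
New component count: 1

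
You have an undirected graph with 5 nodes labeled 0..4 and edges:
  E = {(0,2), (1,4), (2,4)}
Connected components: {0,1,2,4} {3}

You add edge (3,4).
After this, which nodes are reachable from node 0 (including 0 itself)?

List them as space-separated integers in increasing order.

Answer: 0 1 2 3 4

Derivation:
Before: nodes reachable from 0: {0,1,2,4}
Adding (3,4): merges 0's component with another. Reachability grows.
After: nodes reachable from 0: {0,1,2,3,4}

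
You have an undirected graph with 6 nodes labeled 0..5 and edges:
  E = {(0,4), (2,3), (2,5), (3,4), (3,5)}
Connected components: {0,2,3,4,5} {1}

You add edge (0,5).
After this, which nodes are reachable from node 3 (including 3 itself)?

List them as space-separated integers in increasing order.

Before: nodes reachable from 3: {0,2,3,4,5}
Adding (0,5): both endpoints already in same component. Reachability from 3 unchanged.
After: nodes reachable from 3: {0,2,3,4,5}

Answer: 0 2 3 4 5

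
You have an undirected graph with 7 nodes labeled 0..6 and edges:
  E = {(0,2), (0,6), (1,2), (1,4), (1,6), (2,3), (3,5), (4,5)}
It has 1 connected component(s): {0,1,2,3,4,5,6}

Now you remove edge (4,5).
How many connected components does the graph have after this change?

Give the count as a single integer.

Answer: 1

Derivation:
Initial component count: 1
Remove (4,5): not a bridge. Count unchanged: 1.
  After removal, components: {0,1,2,3,4,5,6}
New component count: 1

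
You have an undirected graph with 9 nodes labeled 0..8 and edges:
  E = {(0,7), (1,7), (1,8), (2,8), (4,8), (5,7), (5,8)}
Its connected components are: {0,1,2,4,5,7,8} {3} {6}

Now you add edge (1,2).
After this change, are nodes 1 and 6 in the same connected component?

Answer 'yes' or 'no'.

Answer: no

Derivation:
Initial components: {0,1,2,4,5,7,8} {3} {6}
Adding edge (1,2): both already in same component {0,1,2,4,5,7,8}. No change.
New components: {0,1,2,4,5,7,8} {3} {6}
Are 1 and 6 in the same component? no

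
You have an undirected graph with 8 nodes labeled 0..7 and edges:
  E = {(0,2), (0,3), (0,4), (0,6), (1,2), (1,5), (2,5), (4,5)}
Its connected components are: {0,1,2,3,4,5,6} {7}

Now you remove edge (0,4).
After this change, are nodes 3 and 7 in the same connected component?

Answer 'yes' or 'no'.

Initial components: {0,1,2,3,4,5,6} {7}
Removing edge (0,4): not a bridge — component count unchanged at 2.
New components: {0,1,2,3,4,5,6} {7}
Are 3 and 7 in the same component? no

Answer: no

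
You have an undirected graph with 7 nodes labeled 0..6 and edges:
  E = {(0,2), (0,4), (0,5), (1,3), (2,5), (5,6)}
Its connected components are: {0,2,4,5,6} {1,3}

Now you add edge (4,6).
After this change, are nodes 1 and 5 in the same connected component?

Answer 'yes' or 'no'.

Initial components: {0,2,4,5,6} {1,3}
Adding edge (4,6): both already in same component {0,2,4,5,6}. No change.
New components: {0,2,4,5,6} {1,3}
Are 1 and 5 in the same component? no

Answer: no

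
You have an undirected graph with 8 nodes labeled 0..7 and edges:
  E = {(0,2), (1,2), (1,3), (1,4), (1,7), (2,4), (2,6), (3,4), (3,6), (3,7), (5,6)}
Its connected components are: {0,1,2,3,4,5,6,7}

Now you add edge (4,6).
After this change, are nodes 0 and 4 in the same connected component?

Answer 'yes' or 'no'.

Initial components: {0,1,2,3,4,5,6,7}
Adding edge (4,6): both already in same component {0,1,2,3,4,5,6,7}. No change.
New components: {0,1,2,3,4,5,6,7}
Are 0 and 4 in the same component? yes

Answer: yes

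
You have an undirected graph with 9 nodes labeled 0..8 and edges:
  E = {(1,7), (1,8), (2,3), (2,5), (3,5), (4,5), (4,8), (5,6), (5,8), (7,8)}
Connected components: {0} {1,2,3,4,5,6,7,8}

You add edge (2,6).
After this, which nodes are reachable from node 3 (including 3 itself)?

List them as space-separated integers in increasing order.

Answer: 1 2 3 4 5 6 7 8

Derivation:
Before: nodes reachable from 3: {1,2,3,4,5,6,7,8}
Adding (2,6): both endpoints already in same component. Reachability from 3 unchanged.
After: nodes reachable from 3: {1,2,3,4,5,6,7,8}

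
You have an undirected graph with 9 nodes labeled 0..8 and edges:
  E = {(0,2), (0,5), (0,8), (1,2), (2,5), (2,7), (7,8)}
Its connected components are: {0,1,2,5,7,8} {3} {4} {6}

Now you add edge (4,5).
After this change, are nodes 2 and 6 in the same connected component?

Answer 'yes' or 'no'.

Initial components: {0,1,2,5,7,8} {3} {4} {6}
Adding edge (4,5): merges {4} and {0,1,2,5,7,8}.
New components: {0,1,2,4,5,7,8} {3} {6}
Are 2 and 6 in the same component? no

Answer: no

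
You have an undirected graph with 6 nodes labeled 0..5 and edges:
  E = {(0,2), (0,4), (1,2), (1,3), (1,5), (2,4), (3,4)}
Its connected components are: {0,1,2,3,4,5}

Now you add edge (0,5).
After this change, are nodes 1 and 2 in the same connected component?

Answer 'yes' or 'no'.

Initial components: {0,1,2,3,4,5}
Adding edge (0,5): both already in same component {0,1,2,3,4,5}. No change.
New components: {0,1,2,3,4,5}
Are 1 and 2 in the same component? yes

Answer: yes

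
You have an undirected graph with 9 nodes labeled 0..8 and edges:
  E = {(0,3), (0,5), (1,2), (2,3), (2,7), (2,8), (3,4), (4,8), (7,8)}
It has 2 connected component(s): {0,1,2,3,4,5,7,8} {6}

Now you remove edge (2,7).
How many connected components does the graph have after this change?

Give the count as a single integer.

Answer: 2

Derivation:
Initial component count: 2
Remove (2,7): not a bridge. Count unchanged: 2.
  After removal, components: {0,1,2,3,4,5,7,8} {6}
New component count: 2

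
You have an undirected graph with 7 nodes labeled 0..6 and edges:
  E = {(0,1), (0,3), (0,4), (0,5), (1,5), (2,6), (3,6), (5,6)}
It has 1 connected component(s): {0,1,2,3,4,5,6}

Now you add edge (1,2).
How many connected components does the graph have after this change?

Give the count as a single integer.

Answer: 1

Derivation:
Initial component count: 1
Add (1,2): endpoints already in same component. Count unchanged: 1.
New component count: 1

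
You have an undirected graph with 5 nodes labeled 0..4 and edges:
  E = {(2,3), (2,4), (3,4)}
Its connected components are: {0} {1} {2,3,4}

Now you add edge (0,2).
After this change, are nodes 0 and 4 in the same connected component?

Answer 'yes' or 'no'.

Answer: yes

Derivation:
Initial components: {0} {1} {2,3,4}
Adding edge (0,2): merges {0} and {2,3,4}.
New components: {0,2,3,4} {1}
Are 0 and 4 in the same component? yes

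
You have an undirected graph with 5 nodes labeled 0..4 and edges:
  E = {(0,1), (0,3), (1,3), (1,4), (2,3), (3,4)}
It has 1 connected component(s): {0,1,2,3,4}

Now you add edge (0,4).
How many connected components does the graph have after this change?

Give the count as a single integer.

Answer: 1

Derivation:
Initial component count: 1
Add (0,4): endpoints already in same component. Count unchanged: 1.
New component count: 1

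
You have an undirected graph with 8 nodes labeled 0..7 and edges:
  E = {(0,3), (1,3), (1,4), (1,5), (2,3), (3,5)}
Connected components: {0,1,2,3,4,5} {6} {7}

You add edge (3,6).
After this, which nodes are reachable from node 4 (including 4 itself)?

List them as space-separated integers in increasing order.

Answer: 0 1 2 3 4 5 6

Derivation:
Before: nodes reachable from 4: {0,1,2,3,4,5}
Adding (3,6): merges 4's component with another. Reachability grows.
After: nodes reachable from 4: {0,1,2,3,4,5,6}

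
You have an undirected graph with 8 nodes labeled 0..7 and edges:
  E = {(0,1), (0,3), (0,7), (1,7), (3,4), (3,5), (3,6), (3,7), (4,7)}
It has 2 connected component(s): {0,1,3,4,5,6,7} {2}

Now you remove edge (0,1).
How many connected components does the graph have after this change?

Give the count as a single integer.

Initial component count: 2
Remove (0,1): not a bridge. Count unchanged: 2.
  After removal, components: {0,1,3,4,5,6,7} {2}
New component count: 2

Answer: 2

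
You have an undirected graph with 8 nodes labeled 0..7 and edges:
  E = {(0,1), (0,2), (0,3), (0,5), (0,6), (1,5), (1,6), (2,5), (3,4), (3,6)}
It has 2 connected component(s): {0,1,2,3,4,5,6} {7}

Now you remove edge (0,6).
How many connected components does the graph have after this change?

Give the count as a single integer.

Initial component count: 2
Remove (0,6): not a bridge. Count unchanged: 2.
  After removal, components: {0,1,2,3,4,5,6} {7}
New component count: 2

Answer: 2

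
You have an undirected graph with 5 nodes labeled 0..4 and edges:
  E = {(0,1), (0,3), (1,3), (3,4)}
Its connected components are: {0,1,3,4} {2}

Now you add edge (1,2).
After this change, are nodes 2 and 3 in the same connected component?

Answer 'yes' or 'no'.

Answer: yes

Derivation:
Initial components: {0,1,3,4} {2}
Adding edge (1,2): merges {0,1,3,4} and {2}.
New components: {0,1,2,3,4}
Are 2 and 3 in the same component? yes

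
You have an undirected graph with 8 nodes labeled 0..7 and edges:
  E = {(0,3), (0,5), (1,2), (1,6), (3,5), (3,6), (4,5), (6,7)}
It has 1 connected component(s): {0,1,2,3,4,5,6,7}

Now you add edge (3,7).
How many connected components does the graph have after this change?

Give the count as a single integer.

Initial component count: 1
Add (3,7): endpoints already in same component. Count unchanged: 1.
New component count: 1

Answer: 1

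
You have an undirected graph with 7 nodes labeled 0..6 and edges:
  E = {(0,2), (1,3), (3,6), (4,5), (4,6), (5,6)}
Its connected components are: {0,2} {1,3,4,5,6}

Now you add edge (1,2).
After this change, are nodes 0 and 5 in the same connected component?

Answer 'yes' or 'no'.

Answer: yes

Derivation:
Initial components: {0,2} {1,3,4,5,6}
Adding edge (1,2): merges {1,3,4,5,6} and {0,2}.
New components: {0,1,2,3,4,5,6}
Are 0 and 5 in the same component? yes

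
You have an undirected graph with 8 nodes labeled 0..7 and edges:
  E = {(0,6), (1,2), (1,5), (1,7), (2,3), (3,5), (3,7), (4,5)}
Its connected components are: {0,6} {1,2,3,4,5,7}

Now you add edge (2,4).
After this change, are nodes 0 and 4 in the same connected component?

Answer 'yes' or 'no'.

Initial components: {0,6} {1,2,3,4,5,7}
Adding edge (2,4): both already in same component {1,2,3,4,5,7}. No change.
New components: {0,6} {1,2,3,4,5,7}
Are 0 and 4 in the same component? no

Answer: no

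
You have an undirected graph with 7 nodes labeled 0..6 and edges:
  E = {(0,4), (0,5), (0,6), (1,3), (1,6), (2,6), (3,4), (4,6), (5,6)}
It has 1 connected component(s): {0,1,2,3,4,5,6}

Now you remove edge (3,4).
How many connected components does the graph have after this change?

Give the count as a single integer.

Answer: 1

Derivation:
Initial component count: 1
Remove (3,4): not a bridge. Count unchanged: 1.
  After removal, components: {0,1,2,3,4,5,6}
New component count: 1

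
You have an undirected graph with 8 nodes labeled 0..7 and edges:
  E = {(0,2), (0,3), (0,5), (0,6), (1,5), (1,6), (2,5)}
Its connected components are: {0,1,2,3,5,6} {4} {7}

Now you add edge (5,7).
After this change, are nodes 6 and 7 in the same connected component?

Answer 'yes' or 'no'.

Initial components: {0,1,2,3,5,6} {4} {7}
Adding edge (5,7): merges {0,1,2,3,5,6} and {7}.
New components: {0,1,2,3,5,6,7} {4}
Are 6 and 7 in the same component? yes

Answer: yes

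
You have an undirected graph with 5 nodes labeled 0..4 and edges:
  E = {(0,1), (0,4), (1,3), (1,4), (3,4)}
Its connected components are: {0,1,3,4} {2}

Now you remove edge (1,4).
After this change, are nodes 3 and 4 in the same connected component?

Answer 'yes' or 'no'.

Answer: yes

Derivation:
Initial components: {0,1,3,4} {2}
Removing edge (1,4): not a bridge — component count unchanged at 2.
New components: {0,1,3,4} {2}
Are 3 and 4 in the same component? yes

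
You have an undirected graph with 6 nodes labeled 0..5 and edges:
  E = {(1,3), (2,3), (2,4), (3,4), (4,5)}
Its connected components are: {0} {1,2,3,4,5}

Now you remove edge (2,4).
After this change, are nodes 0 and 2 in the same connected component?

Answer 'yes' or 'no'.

Initial components: {0} {1,2,3,4,5}
Removing edge (2,4): not a bridge — component count unchanged at 2.
New components: {0} {1,2,3,4,5}
Are 0 and 2 in the same component? no

Answer: no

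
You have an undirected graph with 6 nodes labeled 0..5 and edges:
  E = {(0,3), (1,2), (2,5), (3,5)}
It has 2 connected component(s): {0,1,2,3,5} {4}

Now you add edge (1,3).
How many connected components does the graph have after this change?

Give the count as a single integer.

Initial component count: 2
Add (1,3): endpoints already in same component. Count unchanged: 2.
New component count: 2

Answer: 2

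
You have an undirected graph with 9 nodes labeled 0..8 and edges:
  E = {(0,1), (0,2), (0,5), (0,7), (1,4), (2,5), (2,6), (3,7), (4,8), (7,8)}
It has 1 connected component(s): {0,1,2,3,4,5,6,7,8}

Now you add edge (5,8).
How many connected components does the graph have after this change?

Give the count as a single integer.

Answer: 1

Derivation:
Initial component count: 1
Add (5,8): endpoints already in same component. Count unchanged: 1.
New component count: 1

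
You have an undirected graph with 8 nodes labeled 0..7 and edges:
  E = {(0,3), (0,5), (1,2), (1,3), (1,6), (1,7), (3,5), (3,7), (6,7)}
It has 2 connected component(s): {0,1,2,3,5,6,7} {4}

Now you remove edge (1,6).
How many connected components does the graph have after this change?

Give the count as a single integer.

Initial component count: 2
Remove (1,6): not a bridge. Count unchanged: 2.
  After removal, components: {0,1,2,3,5,6,7} {4}
New component count: 2

Answer: 2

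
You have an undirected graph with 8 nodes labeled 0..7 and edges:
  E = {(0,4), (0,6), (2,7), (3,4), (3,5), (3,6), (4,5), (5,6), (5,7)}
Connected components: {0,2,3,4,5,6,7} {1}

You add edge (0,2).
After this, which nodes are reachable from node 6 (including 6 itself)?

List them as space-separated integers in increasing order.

Before: nodes reachable from 6: {0,2,3,4,5,6,7}
Adding (0,2): both endpoints already in same component. Reachability from 6 unchanged.
After: nodes reachable from 6: {0,2,3,4,5,6,7}

Answer: 0 2 3 4 5 6 7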